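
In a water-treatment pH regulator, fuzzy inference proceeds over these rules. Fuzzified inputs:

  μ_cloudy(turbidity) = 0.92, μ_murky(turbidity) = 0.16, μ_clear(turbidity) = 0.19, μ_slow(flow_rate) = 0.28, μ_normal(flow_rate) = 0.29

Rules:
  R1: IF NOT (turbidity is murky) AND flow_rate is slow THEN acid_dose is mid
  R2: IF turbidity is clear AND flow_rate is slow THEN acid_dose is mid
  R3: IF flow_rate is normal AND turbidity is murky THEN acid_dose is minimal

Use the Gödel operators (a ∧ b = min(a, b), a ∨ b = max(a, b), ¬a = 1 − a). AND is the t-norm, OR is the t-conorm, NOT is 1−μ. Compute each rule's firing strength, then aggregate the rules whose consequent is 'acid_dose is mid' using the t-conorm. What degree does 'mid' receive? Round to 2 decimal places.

R1: ¬murky=1−0.16=0.84, slow=0.28; AND[min(a, b)] → w = 0.28
R2: clear=0.19, slow=0.28; AND[min(a, b)] → w = 0.19
R3: normal=0.29, murky=0.16; AND[min(a, b)] → w = 0.16
Rules with consequent 'mid': {R1, R2} → strengths 0.28, 0.19
Aggregate via t-conorm [max(a, b)]: 0.28

0.28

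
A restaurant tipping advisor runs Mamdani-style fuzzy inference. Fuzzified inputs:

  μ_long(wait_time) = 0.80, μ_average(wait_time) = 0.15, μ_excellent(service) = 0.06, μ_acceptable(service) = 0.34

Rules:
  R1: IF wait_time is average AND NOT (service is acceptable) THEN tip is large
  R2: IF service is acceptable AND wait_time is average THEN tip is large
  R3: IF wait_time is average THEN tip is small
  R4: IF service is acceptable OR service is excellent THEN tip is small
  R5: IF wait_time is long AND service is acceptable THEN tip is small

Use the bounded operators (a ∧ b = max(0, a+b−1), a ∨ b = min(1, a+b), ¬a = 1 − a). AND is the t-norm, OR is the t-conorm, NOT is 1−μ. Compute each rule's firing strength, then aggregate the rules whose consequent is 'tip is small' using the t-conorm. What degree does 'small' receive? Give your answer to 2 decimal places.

R1: average=0.15, ¬acceptable=1−0.34=0.66; AND[max(0, a+b−1)] → w = 0.00
R2: acceptable=0.34, average=0.15; AND[max(0, a+b−1)] → w = 0.00
R3: average=0.15 → w = 0.15
R4: acceptable=0.34, excellent=0.06; OR[min(1, a+b)] → w = 0.40
R5: long=0.80, acceptable=0.34; AND[max(0, a+b−1)] → w = 0.14
Rules with consequent 'small': {R3, R4, R5} → strengths 0.15, 0.40, 0.14
Aggregate via t-conorm [min(1, a+b)]: 0.69

0.69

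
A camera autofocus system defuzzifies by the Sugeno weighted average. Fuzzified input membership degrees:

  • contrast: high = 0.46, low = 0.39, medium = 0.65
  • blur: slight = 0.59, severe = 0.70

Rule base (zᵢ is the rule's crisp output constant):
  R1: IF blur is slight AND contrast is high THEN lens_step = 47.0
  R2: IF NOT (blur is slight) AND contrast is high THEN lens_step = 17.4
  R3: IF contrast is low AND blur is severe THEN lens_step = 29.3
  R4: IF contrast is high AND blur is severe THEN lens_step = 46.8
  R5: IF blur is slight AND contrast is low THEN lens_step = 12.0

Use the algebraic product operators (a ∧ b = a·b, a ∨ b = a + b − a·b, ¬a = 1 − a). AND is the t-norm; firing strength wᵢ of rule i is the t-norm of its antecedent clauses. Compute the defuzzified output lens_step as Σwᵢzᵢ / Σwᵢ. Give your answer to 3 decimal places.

32.579

R1 (z=47.0): slight=0.59, high=0.46; AND[a·b] → w = 0.2714
R2 (z=17.4): ¬slight=1−0.59=0.41, high=0.46; AND[a·b] → w = 0.1886
R3 (z=29.3): low=0.39, severe=0.70; AND[a·b] → w = 0.2730
R4 (z=46.8): high=0.46, severe=0.70; AND[a·b] → w = 0.3220
R5 (z=12.0): slight=0.59, low=0.39; AND[a·b] → w = 0.2301
Weighted average = (0.2714·47.0 + 0.1886·17.4 + 0.2730·29.3 + 0.3220·46.8 + 0.2301·12.0) / (0.2714 + 0.1886 + 0.2730 + 0.3220 + 0.2301)
  = 41.8671 / 1.2851 = 32.579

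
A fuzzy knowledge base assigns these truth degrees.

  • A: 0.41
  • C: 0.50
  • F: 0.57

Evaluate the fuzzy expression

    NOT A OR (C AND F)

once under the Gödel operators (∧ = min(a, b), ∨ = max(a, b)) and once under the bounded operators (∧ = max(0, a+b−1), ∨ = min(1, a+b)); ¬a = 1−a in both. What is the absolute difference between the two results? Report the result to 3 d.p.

Under Gödel:
  NOT A = 1 − 0.41 = 0.59
  C AND F = min(a, b) on (0.50, 0.57) = 0.50
  NOT A OR (C AND F) = max(a, b) on (0.59, 0.50) = 0.59
  → value = 0.5900
Under bounded:
  NOT A = 1 − 0.41 = 0.59
  C AND F = max(0, a+b−1) on (0.50, 0.57) = 0.07
  NOT A OR (C AND F) = min(1, a+b) on (0.59, 0.07) = 0.66
  → value = 0.6600
|0.5900 − 0.6600| = 0.070

0.070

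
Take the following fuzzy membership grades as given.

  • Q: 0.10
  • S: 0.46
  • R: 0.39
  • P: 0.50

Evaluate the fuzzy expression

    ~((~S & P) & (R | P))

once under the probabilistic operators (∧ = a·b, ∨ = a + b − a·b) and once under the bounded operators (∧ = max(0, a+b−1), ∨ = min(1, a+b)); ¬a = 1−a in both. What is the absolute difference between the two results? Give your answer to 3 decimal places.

0.188

Under probabilistic:
  ~S = 1 − 0.4600 = 0.5400
  ~S & P = a·b on (0.5400, 0.5000) = 0.2700
  R | P = a + b − a·b on (0.3900, 0.5000) = 0.6950
  (~S & P) & (R | P) = a·b on (0.2700, 0.6950) = 0.1877
  ~((~S & P) & (R | P)) = 1 − 0.1877 = 0.8123
  → value = 0.8123
Under bounded:
  ~S = 1 − 0.46 = 0.54
  ~S & P = max(0, a+b−1) on (0.54, 0.50) = 0.04
  R | P = min(1, a+b) on (0.39, 0.50) = 0.89
  (~S & P) & (R | P) = max(0, a+b−1) on (0.04, 0.89) = 0.00
  ~((~S & P) & (R | P)) = 1 − 0.00 = 1.00
  → value = 1.0000
|0.8123 − 1.0000| = 0.188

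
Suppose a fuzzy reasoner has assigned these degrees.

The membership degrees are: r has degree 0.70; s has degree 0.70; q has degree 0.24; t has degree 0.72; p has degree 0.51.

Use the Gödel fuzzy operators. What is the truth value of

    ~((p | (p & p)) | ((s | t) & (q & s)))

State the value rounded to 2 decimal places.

p & p = min(a, b) on (0.51, 0.51) = 0.51
p | (p & p) = max(a, b) on (0.51, 0.51) = 0.51
s | t = max(a, b) on (0.70, 0.72) = 0.72
q & s = min(a, b) on (0.24, 0.70) = 0.24
(s | t) & (q & s) = min(a, b) on (0.72, 0.24) = 0.24
(p | (p & p)) | ((s | t) & (q & s)) = max(a, b) on (0.51, 0.24) = 0.51
~((p | (p & p)) | ((s | t) & (q & s))) = 1 − 0.51 = 0.49

0.49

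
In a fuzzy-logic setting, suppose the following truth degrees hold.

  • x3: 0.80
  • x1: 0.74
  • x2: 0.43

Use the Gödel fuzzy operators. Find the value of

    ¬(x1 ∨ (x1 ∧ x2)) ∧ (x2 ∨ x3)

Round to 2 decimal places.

x1 ∧ x2 = min(a, b) on (0.74, 0.43) = 0.43
x1 ∨ (x1 ∧ x2) = max(a, b) on (0.74, 0.43) = 0.74
¬(x1 ∨ (x1 ∧ x2)) = 1 − 0.74 = 0.26
x2 ∨ x3 = max(a, b) on (0.43, 0.80) = 0.80
¬(x1 ∨ (x1 ∧ x2)) ∧ (x2 ∨ x3) = min(a, b) on (0.26, 0.80) = 0.26

0.26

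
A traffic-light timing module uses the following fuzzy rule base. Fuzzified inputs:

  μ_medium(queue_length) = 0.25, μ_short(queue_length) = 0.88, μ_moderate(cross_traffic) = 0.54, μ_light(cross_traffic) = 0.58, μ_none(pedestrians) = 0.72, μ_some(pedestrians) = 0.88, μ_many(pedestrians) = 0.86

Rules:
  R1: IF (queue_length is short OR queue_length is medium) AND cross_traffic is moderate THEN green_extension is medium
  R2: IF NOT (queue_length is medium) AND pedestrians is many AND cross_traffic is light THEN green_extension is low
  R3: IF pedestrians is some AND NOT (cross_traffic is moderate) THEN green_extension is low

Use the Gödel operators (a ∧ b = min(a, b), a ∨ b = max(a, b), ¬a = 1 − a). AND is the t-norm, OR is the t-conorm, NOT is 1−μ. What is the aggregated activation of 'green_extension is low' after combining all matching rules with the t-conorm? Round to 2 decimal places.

0.58

R1: (short=0.88 OR medium=0.25) = 0.88; AND[min(a, b)] with moderate=0.54 → w = 0.54
R2: ¬medium=1−0.25=0.75, many=0.86, light=0.58; AND[min(a, b)] → w = 0.58
R3: some=0.88, ¬moderate=1−0.54=0.46; AND[min(a, b)] → w = 0.46
Rules with consequent 'low': {R2, R3} → strengths 0.58, 0.46
Aggregate via t-conorm [max(a, b)]: 0.58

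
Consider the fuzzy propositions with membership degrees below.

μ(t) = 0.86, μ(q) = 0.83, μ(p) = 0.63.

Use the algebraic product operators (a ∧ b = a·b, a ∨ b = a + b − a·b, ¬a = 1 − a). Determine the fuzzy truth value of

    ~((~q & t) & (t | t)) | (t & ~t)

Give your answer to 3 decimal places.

0.874

~q = 1 − 0.8300 = 0.1700
~q & t = a·b on (0.1700, 0.8600) = 0.1462
t | t = a + b − a·b on (0.8600, 0.8600) = 0.9804
(~q & t) & (t | t) = a·b on (0.1462, 0.9804) = 0.1433
~((~q & t) & (t | t)) = 1 − 0.1433 = 0.8567
~t = 1 − 0.8600 = 0.1400
t & ~t = a·b on (0.8600, 0.1400) = 0.1204
~((~q & t) & (t | t)) | (t & ~t) = a + b − a·b on (0.8567, 0.1204) = 0.8739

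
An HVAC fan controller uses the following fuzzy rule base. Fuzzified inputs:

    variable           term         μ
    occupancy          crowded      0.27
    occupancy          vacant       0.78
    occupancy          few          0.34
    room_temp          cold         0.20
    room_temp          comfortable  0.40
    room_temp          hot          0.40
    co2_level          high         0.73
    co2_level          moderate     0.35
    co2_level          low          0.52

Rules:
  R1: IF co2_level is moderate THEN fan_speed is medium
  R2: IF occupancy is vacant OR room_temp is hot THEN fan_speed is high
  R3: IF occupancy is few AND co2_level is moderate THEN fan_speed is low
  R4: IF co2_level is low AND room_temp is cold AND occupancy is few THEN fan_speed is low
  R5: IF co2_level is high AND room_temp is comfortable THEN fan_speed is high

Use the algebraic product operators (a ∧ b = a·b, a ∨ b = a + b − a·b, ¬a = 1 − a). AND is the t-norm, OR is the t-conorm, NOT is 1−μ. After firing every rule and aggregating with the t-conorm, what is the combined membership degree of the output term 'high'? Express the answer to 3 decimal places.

R1: moderate=0.35 → w = 0.3500
R2: vacant=0.78, hot=0.40; OR[a + b − a·b] → w = 0.8680
R3: few=0.34, moderate=0.35; AND[a·b] → w = 0.1190
R4: low=0.52, cold=0.20, few=0.34; AND[a·b] → w = 0.0354
R5: high=0.73, comfortable=0.40; AND[a·b] → w = 0.2920
Rules with consequent 'high': {R2, R5} → strengths 0.8680, 0.2920
Aggregate via t-conorm [a + b − a·b]: 0.9065

0.907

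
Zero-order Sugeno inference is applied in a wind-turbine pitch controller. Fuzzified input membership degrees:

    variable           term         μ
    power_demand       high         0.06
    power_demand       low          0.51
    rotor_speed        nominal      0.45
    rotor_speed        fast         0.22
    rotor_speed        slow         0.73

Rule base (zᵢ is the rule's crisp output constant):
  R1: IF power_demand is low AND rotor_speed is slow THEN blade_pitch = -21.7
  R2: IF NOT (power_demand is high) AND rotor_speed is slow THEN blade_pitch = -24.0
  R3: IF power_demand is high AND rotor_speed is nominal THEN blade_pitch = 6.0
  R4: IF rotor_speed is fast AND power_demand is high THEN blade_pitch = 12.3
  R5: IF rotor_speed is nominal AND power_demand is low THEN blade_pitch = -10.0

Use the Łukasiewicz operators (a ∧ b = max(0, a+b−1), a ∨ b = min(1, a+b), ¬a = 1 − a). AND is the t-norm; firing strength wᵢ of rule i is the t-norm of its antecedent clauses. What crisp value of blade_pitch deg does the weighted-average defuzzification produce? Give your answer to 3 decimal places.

R1 (z=-21.7): low=0.51, slow=0.73; AND[max(0, a+b−1)] → w = 0.24
R2 (z=-24.0): ¬high=1−0.06=0.94, slow=0.73; AND[max(0, a+b−1)] → w = 0.67
R3 (z=6.0): high=0.06, nominal=0.45; AND[max(0, a+b−1)] → w = 0.00
R4 (z=12.3): fast=0.22, high=0.06; AND[max(0, a+b−1)] → w = 0.00
R5 (z=-10.0): nominal=0.45, low=0.51; AND[max(0, a+b−1)] → w = 0.00
Weighted average = (0.24·-21.7 + 0.67·-24.0 + 0.00·6.0 + 0.00·12.3 + 0.00·-10.0) / (0.24 + 0.67 + 0.00 + 0.00 + 0.00)
  = -21.2880 / 0.9100 = -23.393

-23.393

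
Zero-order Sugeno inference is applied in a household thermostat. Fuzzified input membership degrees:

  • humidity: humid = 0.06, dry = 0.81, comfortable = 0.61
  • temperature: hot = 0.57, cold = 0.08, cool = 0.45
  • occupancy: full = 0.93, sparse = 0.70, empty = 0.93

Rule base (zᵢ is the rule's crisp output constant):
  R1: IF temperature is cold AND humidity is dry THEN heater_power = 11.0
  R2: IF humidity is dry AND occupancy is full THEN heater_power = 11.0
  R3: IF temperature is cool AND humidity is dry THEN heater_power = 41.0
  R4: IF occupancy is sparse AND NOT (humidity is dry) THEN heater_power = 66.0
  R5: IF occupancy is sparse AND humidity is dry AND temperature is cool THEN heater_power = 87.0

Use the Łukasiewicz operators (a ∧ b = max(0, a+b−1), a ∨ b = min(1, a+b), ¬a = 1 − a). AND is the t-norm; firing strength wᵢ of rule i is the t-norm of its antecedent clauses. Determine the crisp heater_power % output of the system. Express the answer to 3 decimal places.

18.800

R1 (z=11.0): cold=0.08, dry=0.81; AND[max(0, a+b−1)] → w = 0.00
R2 (z=11.0): dry=0.81, full=0.93; AND[max(0, a+b−1)] → w = 0.74
R3 (z=41.0): cool=0.45, dry=0.81; AND[max(0, a+b−1)] → w = 0.26
R4 (z=66.0): sparse=0.70, ¬dry=1−0.81=0.19; AND[max(0, a+b−1)] → w = 0.00
R5 (z=87.0): sparse=0.70, dry=0.81, cool=0.45; AND[max(0, a+b−1)] → w = 0.00
Weighted average = (0.00·11.0 + 0.74·11.0 + 0.26·41.0 + 0.00·66.0 + 0.00·87.0) / (0.00 + 0.74 + 0.26 + 0.00 + 0.00)
  = 18.8000 / 1.0000 = 18.800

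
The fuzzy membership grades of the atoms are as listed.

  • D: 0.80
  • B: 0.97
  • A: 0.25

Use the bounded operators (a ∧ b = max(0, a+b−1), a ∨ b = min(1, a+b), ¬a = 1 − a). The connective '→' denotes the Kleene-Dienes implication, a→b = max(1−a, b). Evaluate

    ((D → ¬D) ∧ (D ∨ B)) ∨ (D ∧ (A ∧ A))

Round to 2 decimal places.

0.20

¬D = 1 − 0.80 = 0.20
D → ¬D  [Kleene-Dienes: max(1−a, b)] with a=0.80, b=0.20 → 0.20
D ∨ B = min(1, a+b) on (0.80, 0.97) = 1.00
(D → ¬D) ∧ (D ∨ B) = max(0, a+b−1) on (0.20, 1.00) = 0.20
A ∧ A = max(0, a+b−1) on (0.25, 0.25) = 0.00
D ∧ (A ∧ A) = max(0, a+b−1) on (0.80, 0.00) = 0.00
((D → ¬D) ∧ (D ∨ B)) ∨ (D ∧ (A ∧ A)) = min(1, a+b) on (0.20, 0.00) = 0.20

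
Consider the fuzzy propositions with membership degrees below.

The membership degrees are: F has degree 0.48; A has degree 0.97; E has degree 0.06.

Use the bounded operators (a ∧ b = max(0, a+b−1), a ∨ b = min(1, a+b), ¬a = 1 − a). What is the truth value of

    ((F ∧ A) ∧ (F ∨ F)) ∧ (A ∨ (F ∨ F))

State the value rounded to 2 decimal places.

0.41

F ∧ A = max(0, a+b−1) on (0.48, 0.97) = 0.45
F ∨ F = min(1, a+b) on (0.48, 0.48) = 0.96
(F ∧ A) ∧ (F ∨ F) = max(0, a+b−1) on (0.45, 0.96) = 0.41
F ∨ F = min(1, a+b) on (0.48, 0.48) = 0.96
A ∨ (F ∨ F) = min(1, a+b) on (0.97, 0.96) = 1.00
((F ∧ A) ∧ (F ∨ F)) ∧ (A ∨ (F ∨ F)) = max(0, a+b−1) on (0.41, 1.00) = 0.41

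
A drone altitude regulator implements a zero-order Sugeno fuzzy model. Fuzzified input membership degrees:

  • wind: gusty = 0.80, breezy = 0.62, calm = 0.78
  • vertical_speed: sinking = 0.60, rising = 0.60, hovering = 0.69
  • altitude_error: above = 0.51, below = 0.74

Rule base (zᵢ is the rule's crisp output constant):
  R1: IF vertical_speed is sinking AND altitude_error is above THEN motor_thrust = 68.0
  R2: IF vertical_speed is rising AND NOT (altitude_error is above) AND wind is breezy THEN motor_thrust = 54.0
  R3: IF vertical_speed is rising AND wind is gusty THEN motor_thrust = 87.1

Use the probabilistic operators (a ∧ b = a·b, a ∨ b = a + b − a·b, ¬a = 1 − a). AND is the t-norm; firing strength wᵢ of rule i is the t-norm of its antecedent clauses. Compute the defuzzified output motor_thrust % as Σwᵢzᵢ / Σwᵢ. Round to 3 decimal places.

74.833

R1 (z=68.0): sinking=0.60, above=0.51; AND[a·b] → w = 0.3060
R2 (z=54.0): rising=0.60, ¬above=1−0.51=0.49, breezy=0.62; AND[a·b] → w = 0.1823
R3 (z=87.1): rising=0.60, gusty=0.80; AND[a·b] → w = 0.4800
Weighted average = (0.3060·68.0 + 0.1823·54.0 + 0.4800·87.1) / (0.3060 + 0.1823 + 0.4800)
  = 72.4591 / 0.9683 = 74.833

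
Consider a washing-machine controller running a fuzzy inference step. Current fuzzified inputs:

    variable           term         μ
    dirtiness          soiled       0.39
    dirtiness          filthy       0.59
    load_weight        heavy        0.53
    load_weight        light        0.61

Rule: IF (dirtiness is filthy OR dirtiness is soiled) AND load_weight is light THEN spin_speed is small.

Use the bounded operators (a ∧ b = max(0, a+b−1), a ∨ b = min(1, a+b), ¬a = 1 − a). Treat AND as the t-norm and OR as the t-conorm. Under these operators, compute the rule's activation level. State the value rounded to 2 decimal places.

0.59

firing strength: (filthy=0.59 OR soiled=0.39) = 0.98; AND[max(0, a+b−1)] with light=0.61 → w = 0.59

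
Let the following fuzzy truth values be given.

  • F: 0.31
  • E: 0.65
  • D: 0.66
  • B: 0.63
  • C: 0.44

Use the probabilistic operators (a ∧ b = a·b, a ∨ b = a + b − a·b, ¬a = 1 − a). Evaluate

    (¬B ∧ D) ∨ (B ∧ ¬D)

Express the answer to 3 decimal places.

0.406

¬B = 1 − 0.6300 = 0.3700
¬B ∧ D = a·b on (0.3700, 0.6600) = 0.2442
¬D = 1 − 0.6600 = 0.3400
B ∧ ¬D = a·b on (0.6300, 0.3400) = 0.2142
(¬B ∧ D) ∨ (B ∧ ¬D) = a + b − a·b on (0.2442, 0.2142) = 0.4061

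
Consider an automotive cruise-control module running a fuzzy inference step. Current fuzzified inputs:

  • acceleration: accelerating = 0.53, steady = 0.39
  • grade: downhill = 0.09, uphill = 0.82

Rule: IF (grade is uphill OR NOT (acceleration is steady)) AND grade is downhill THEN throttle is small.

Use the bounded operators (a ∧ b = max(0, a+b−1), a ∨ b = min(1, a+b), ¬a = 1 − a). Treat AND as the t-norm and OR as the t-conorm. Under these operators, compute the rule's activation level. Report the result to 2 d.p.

0.09

firing strength: (uphill=0.82 OR ¬steady=1−0.39=0.61) = 1.00; AND[max(0, a+b−1)] with downhill=0.09 → w = 0.09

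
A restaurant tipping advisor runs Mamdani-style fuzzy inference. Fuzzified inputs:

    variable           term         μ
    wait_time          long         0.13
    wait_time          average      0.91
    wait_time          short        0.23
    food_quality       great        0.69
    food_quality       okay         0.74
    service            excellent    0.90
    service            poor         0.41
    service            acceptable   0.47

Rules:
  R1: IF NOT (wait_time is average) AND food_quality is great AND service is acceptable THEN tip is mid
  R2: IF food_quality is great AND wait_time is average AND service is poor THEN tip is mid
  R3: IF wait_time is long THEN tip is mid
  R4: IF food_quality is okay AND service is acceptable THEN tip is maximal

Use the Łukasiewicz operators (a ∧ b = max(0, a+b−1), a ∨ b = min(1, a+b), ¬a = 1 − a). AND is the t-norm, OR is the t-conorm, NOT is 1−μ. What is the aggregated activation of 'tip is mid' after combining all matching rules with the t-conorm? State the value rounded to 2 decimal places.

R1: ¬average=1−0.91=0.09, great=0.69, acceptable=0.47; AND[max(0, a+b−1)] → w = 0.00
R2: great=0.69, average=0.91, poor=0.41; AND[max(0, a+b−1)] → w = 0.01
R3: long=0.13 → w = 0.13
R4: okay=0.74, acceptable=0.47; AND[max(0, a+b−1)] → w = 0.21
Rules with consequent 'mid': {R1, R2, R3} → strengths 0.00, 0.01, 0.13
Aggregate via t-conorm [min(1, a+b)]: 0.14

0.14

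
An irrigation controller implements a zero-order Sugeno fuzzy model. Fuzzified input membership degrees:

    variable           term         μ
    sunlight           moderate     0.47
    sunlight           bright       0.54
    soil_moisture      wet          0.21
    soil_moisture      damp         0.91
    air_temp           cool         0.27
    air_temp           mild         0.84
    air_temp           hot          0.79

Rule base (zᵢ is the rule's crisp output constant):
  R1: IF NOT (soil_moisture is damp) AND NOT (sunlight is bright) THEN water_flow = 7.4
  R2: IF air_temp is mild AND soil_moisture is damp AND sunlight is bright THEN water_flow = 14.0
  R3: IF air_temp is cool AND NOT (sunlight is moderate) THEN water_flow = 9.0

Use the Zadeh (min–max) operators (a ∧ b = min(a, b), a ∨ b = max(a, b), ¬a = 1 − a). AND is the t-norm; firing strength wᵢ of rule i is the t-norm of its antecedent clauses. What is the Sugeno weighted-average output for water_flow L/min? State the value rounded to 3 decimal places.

11.840

R1 (z=7.4): ¬damp=1−0.91=0.09, ¬bright=1−0.54=0.46; AND[min(a, b)] → w = 0.09
R2 (z=14.0): mild=0.84, damp=0.91, bright=0.54; AND[min(a, b)] → w = 0.54
R3 (z=9.0): cool=0.27, ¬moderate=1−0.47=0.53; AND[min(a, b)] → w = 0.27
Weighted average = (0.09·7.4 + 0.54·14.0 + 0.27·9.0) / (0.09 + 0.54 + 0.27)
  = 10.6560 / 0.9000 = 11.840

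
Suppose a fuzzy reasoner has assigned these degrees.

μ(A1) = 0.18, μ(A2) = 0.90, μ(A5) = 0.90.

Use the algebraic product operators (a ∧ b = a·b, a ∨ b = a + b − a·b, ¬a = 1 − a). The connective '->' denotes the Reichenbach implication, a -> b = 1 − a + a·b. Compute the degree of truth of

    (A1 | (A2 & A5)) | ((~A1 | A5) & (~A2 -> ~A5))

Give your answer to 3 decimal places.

A2 & A5 = a·b on (0.9000, 0.9000) = 0.8100
A1 | (A2 & A5) = a + b − a·b on (0.1800, 0.8100) = 0.8442
~A1 = 1 − 0.1800 = 0.8200
~A1 | A5 = a + b − a·b on (0.8200, 0.9000) = 0.9820
~A2 = 1 − 0.9000 = 0.1000
~A5 = 1 − 0.9000 = 0.1000
~A2 -> ~A5  [Reichenbach: 1 − a + a·b] with a=0.1000, b=0.1000 → 0.9100
(~A1 | A5) & (~A2 -> ~A5) = a·b on (0.9820, 0.9100) = 0.8936
(A1 | (A2 & A5)) | ((~A1 | A5) & (~A2 -> ~A5)) = a + b − a·b on (0.8442, 0.8936) = 0.9834

0.983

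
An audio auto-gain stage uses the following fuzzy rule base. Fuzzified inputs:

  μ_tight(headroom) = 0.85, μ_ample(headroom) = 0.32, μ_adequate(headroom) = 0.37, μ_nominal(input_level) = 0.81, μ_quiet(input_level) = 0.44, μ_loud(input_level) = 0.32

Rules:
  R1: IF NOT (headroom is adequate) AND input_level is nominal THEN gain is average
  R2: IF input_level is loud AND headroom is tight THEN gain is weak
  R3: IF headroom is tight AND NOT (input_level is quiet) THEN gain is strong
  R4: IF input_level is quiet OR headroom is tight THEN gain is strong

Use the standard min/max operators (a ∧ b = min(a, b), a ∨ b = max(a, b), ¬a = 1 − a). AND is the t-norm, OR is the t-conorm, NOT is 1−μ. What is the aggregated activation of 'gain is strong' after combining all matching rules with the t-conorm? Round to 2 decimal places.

R1: ¬adequate=1−0.37=0.63, nominal=0.81; AND[min(a, b)] → w = 0.63
R2: loud=0.32, tight=0.85; AND[min(a, b)] → w = 0.32
R3: tight=0.85, ¬quiet=1−0.44=0.56; AND[min(a, b)] → w = 0.56
R4: quiet=0.44, tight=0.85; OR[max(a, b)] → w = 0.85
Rules with consequent 'strong': {R3, R4} → strengths 0.56, 0.85
Aggregate via t-conorm [max(a, b)]: 0.85

0.85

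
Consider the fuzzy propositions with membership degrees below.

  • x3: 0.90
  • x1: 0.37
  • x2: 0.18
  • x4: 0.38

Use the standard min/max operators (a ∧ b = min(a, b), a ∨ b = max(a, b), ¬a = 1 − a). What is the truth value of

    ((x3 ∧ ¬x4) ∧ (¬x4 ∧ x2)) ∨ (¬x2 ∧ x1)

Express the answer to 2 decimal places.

0.37

¬x4 = 1 − 0.38 = 0.62
x3 ∧ ¬x4 = min(a, b) on (0.90, 0.62) = 0.62
¬x4 = 1 − 0.38 = 0.62
¬x4 ∧ x2 = min(a, b) on (0.62, 0.18) = 0.18
(x3 ∧ ¬x4) ∧ (¬x4 ∧ x2) = min(a, b) on (0.62, 0.18) = 0.18
¬x2 = 1 − 0.18 = 0.82
¬x2 ∧ x1 = min(a, b) on (0.82, 0.37) = 0.37
((x3 ∧ ¬x4) ∧ (¬x4 ∧ x2)) ∨ (¬x2 ∧ x1) = max(a, b) on (0.18, 0.37) = 0.37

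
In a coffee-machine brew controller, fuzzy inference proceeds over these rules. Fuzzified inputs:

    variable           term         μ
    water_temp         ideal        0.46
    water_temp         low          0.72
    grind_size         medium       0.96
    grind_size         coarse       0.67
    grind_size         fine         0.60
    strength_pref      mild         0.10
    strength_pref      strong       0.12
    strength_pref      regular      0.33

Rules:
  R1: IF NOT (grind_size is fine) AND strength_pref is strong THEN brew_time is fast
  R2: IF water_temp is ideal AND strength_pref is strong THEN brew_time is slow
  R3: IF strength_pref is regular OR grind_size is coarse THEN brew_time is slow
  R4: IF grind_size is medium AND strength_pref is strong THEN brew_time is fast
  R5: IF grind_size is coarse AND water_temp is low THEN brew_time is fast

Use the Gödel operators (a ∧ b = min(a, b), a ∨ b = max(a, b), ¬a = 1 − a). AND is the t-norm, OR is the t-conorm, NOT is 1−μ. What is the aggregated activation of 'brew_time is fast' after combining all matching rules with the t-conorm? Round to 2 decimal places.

R1: ¬fine=1−0.60=0.40, strong=0.12; AND[min(a, b)] → w = 0.12
R2: ideal=0.46, strong=0.12; AND[min(a, b)] → w = 0.12
R3: regular=0.33, coarse=0.67; OR[max(a, b)] → w = 0.67
R4: medium=0.96, strong=0.12; AND[min(a, b)] → w = 0.12
R5: coarse=0.67, low=0.72; AND[min(a, b)] → w = 0.67
Rules with consequent 'fast': {R1, R4, R5} → strengths 0.12, 0.12, 0.67
Aggregate via t-conorm [max(a, b)]: 0.67

0.67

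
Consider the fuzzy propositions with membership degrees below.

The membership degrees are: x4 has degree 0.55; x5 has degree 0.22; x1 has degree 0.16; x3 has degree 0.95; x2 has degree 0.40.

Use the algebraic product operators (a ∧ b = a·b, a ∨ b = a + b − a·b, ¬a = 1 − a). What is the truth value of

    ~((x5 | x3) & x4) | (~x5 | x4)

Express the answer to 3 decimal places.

0.948

x5 | x3 = a + b − a·b on (0.2200, 0.9500) = 0.9610
(x5 | x3) & x4 = a·b on (0.9610, 0.5500) = 0.5286
~((x5 | x3) & x4) = 1 − 0.5286 = 0.4714
~x5 = 1 − 0.2200 = 0.7800
~x5 | x4 = a + b − a·b on (0.7800, 0.5500) = 0.9010
~((x5 | x3) & x4) | (~x5 | x4) = a + b − a·b on (0.4714, 0.9010) = 0.9477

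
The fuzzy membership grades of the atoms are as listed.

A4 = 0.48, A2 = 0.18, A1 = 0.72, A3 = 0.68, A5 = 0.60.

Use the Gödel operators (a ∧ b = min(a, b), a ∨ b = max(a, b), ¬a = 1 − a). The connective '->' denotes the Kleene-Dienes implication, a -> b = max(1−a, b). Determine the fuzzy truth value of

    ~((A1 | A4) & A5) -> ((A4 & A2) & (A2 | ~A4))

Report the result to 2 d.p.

0.60

A1 | A4 = max(a, b) on (0.72, 0.48) = 0.72
(A1 | A4) & A5 = min(a, b) on (0.72, 0.60) = 0.60
~((A1 | A4) & A5) = 1 − 0.60 = 0.40
A4 & A2 = min(a, b) on (0.48, 0.18) = 0.18
~A4 = 1 − 0.48 = 0.52
A2 | ~A4 = max(a, b) on (0.18, 0.52) = 0.52
(A4 & A2) & (A2 | ~A4) = min(a, b) on (0.18, 0.52) = 0.18
~((A1 | A4) & A5) -> ((A4 & A2) & (A2 | ~A4))  [Kleene-Dienes: max(1−a, b)] with a=0.40, b=0.18 → 0.60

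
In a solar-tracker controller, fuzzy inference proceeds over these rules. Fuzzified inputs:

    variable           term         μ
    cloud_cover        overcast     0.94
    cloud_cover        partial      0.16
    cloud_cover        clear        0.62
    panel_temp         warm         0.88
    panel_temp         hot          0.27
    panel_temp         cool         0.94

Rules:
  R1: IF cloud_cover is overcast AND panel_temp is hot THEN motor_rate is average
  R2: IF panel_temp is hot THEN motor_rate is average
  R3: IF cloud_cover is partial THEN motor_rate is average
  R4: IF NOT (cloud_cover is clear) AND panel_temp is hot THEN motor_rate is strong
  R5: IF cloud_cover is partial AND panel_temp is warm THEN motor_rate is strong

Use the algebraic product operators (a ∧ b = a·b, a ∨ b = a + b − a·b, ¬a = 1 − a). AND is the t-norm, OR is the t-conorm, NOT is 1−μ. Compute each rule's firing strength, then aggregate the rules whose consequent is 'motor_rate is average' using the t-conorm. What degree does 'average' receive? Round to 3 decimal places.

R1: overcast=0.94, hot=0.27; AND[a·b] → w = 0.2538
R2: hot=0.27 → w = 0.2700
R3: partial=0.16 → w = 0.1600
R4: ¬clear=1−0.62=0.38, hot=0.27; AND[a·b] → w = 0.1026
R5: partial=0.16, warm=0.88; AND[a·b] → w = 0.1408
Rules with consequent 'average': {R1, R2, R3} → strengths 0.2538, 0.2700, 0.1600
Aggregate via t-conorm [a + b − a·b]: 0.5424

0.542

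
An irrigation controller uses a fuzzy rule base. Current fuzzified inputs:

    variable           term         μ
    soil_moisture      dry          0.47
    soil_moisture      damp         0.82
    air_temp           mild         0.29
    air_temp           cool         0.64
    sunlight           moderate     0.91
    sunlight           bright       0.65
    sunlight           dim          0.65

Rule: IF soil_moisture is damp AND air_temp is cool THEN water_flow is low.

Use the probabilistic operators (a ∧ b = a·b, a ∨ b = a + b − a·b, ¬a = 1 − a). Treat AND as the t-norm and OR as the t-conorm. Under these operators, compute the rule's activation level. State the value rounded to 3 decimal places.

0.525

firing strength: damp=0.82, cool=0.64; AND[a·b] → w = 0.5248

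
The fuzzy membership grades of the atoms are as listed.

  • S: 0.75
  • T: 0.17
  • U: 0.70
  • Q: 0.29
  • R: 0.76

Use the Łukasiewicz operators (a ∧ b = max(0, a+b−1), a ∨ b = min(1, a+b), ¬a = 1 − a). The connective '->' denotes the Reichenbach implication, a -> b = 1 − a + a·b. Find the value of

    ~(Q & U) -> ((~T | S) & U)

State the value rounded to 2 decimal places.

0.70

Q & U = max(0, a+b−1) on (0.29, 0.70) = 0.00
~(Q & U) = 1 − 0.00 = 1.00
~T = 1 − 0.17 = 0.83
~T | S = min(1, a+b) on (0.83, 0.75) = 1.00
(~T | S) & U = max(0, a+b−1) on (1.00, 0.70) = 0.70
~(Q & U) -> ((~T | S) & U)  [Reichenbach: 1 − a + a·b] with a=1.00, b=0.70 → 0.70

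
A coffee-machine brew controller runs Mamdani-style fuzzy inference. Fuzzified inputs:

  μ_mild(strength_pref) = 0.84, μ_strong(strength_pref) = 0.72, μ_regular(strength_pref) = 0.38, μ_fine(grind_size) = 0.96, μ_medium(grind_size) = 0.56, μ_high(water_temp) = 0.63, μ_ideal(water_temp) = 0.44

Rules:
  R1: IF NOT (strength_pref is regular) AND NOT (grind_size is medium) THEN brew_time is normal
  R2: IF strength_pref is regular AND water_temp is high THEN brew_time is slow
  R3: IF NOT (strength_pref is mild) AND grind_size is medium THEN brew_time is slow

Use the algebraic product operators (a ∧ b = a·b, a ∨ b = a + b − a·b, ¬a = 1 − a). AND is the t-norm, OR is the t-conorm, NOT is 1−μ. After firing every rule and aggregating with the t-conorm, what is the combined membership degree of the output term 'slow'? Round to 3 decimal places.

R1: ¬regular=1−0.38=0.62, ¬medium=1−0.56=0.44; AND[a·b] → w = 0.2728
R2: regular=0.38, high=0.63; AND[a·b] → w = 0.2394
R3: ¬mild=1−0.84=0.16, medium=0.56; AND[a·b] → w = 0.0896
Rules with consequent 'slow': {R2, R3} → strengths 0.2394, 0.0896
Aggregate via t-conorm [a + b − a·b]: 0.3075

0.308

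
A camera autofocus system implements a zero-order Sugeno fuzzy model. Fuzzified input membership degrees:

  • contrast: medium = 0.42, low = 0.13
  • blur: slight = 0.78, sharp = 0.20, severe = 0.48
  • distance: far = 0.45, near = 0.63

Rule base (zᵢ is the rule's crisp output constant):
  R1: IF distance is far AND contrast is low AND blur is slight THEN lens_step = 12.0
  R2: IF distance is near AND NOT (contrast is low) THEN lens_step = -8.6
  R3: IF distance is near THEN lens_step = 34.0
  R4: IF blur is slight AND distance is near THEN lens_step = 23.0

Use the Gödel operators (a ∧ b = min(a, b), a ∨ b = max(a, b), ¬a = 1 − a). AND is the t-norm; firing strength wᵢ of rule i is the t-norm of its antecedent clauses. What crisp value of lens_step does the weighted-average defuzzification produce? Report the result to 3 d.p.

R1 (z=12.0): far=0.45, low=0.13, slight=0.78; AND[min(a, b)] → w = 0.13
R2 (z=-8.6): near=0.63, ¬low=1−0.13=0.87; AND[min(a, b)] → w = 0.63
R3 (z=34.0): near=0.63 → w = 0.63
R4 (z=23.0): slight=0.78, near=0.63; AND[min(a, b)] → w = 0.63
Weighted average = (0.13·12.0 + 0.63·-8.6 + 0.63·34.0 + 0.63·23.0) / (0.13 + 0.63 + 0.63 + 0.63)
  = 32.0520 / 2.0200 = 15.867

15.867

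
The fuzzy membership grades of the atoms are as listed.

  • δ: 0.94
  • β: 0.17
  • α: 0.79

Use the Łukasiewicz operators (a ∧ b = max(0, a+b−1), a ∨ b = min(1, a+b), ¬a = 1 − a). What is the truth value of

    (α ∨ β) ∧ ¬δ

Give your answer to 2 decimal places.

α ∨ β = min(1, a+b) on (0.79, 0.17) = 0.96
¬δ = 1 − 0.94 = 0.06
(α ∨ β) ∧ ¬δ = max(0, a+b−1) on (0.96, 0.06) = 0.02

0.02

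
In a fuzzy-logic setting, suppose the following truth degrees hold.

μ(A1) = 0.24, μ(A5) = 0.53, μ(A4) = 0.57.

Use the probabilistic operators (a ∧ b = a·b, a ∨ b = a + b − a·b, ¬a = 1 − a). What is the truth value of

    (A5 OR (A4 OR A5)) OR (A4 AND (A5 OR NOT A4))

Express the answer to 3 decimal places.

A4 OR A5 = a + b − a·b on (0.5700, 0.5300) = 0.7979
A5 OR (A4 OR A5) = a + b − a·b on (0.5300, 0.7979) = 0.9050
NOT A4 = 1 − 0.5700 = 0.4300
A5 OR NOT A4 = a + b − a·b on (0.5300, 0.4300) = 0.7321
A4 AND (A5 OR NOT A4) = a·b on (0.5700, 0.7321) = 0.4173
(A5 OR (A4 OR A5)) OR (A4 AND (A5 OR NOT A4)) = a + b − a·b on (0.9050, 0.4173) = 0.9447

0.945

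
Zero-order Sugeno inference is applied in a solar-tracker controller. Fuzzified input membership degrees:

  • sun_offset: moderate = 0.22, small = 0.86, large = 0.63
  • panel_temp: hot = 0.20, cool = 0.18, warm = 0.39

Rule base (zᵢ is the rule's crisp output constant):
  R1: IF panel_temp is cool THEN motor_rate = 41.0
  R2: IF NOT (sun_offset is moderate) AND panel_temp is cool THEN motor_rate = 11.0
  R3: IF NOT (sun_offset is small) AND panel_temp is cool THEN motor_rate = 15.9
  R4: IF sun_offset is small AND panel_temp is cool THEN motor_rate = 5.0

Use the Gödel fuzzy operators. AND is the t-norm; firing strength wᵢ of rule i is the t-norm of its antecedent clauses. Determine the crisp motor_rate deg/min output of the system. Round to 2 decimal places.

18.36

R1 (z=41.0): cool=0.18 → w = 0.18
R2 (z=11.0): ¬moderate=1−0.22=0.78, cool=0.18; AND[min(a, b)] → w = 0.18
R3 (z=15.9): ¬small=1−0.86=0.14, cool=0.18; AND[min(a, b)] → w = 0.14
R4 (z=5.0): small=0.86, cool=0.18; AND[min(a, b)] → w = 0.18
Weighted average = (0.18·41.0 + 0.18·11.0 + 0.14·15.9 + 0.18·5.0) / (0.18 + 0.18 + 0.14 + 0.18)
  = 12.4860 / 0.6800 = 18.36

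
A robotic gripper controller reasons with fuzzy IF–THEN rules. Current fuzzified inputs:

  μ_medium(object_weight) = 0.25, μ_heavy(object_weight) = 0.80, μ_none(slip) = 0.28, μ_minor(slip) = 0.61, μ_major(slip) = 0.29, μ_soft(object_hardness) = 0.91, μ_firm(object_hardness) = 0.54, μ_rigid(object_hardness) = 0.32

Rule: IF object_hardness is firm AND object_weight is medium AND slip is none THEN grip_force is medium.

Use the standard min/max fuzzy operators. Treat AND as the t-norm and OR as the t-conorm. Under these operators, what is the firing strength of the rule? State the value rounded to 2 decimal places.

firing strength: firm=0.54, medium=0.25, none=0.28; AND[min(a, b)] → w = 0.25

0.25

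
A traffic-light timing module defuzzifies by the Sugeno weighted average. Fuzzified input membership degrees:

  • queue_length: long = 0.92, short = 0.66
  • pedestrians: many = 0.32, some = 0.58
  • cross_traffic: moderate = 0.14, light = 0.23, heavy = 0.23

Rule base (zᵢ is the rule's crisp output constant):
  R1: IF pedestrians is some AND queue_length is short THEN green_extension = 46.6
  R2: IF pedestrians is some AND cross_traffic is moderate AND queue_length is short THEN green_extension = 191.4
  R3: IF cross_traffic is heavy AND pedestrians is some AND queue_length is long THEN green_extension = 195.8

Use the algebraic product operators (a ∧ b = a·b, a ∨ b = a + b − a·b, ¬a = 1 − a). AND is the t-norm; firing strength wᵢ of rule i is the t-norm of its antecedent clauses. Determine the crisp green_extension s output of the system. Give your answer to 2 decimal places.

93.23

R1 (z=46.6): some=0.58, short=0.66; AND[a·b] → w = 0.3828
R2 (z=191.4): some=0.58, moderate=0.14, short=0.66; AND[a·b] → w = 0.0536
R3 (z=195.8): heavy=0.23, some=0.58, long=0.92; AND[a·b] → w = 0.1227
Weighted average = (0.3828·46.6 + 0.0536·191.4 + 0.1227·195.8) / (0.3828 + 0.0536 + 0.1227)
  = 52.1261 / 0.5591 = 93.23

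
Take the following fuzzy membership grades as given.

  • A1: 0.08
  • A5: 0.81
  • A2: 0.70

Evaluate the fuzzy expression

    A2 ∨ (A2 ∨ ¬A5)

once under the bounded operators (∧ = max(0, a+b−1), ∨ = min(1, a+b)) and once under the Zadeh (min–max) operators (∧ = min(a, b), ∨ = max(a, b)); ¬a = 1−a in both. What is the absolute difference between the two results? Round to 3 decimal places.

Under bounded:
  ¬A5 = 1 − 0.81 = 0.19
  A2 ∨ ¬A5 = min(1, a+b) on (0.70, 0.19) = 0.89
  A2 ∨ (A2 ∨ ¬A5) = min(1, a+b) on (0.70, 0.89) = 1.00
  → value = 1.0000
Under Zadeh (min–max):
  ¬A5 = 1 − 0.81 = 0.19
  A2 ∨ ¬A5 = max(a, b) on (0.70, 0.19) = 0.70
  A2 ∨ (A2 ∨ ¬A5) = max(a, b) on (0.70, 0.70) = 0.70
  → value = 0.7000
|1.0000 − 0.7000| = 0.300

0.300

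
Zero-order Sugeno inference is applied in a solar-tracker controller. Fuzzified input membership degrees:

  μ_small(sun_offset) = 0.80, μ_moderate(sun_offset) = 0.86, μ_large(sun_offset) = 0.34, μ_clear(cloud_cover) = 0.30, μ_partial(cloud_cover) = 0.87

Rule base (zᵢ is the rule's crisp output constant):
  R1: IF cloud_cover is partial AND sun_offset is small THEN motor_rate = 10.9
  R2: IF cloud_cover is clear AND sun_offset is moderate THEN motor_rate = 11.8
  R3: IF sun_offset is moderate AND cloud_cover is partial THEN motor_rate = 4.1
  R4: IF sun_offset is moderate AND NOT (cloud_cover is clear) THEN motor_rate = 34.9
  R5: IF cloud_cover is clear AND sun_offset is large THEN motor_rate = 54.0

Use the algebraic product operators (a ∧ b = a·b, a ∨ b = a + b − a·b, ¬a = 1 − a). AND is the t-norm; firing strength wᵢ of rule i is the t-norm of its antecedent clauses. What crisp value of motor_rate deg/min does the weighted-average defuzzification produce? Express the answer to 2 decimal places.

R1 (z=10.9): partial=0.87, small=0.80; AND[a·b] → w = 0.6960
R2 (z=11.8): clear=0.30, moderate=0.86; AND[a·b] → w = 0.2580
R3 (z=4.1): moderate=0.86, partial=0.87; AND[a·b] → w = 0.7482
R4 (z=34.9): moderate=0.86, ¬clear=1−0.30=0.70; AND[a·b] → w = 0.6020
R5 (z=54.0): clear=0.30, large=0.34; AND[a·b] → w = 0.1020
Weighted average = (0.6960·10.9 + 0.2580·11.8 + 0.7482·4.1 + 0.6020·34.9 + 0.1020·54.0) / (0.6960 + 0.2580 + 0.7482 + 0.6020 + 0.1020)
  = 40.2162 / 2.4062 = 16.71

16.71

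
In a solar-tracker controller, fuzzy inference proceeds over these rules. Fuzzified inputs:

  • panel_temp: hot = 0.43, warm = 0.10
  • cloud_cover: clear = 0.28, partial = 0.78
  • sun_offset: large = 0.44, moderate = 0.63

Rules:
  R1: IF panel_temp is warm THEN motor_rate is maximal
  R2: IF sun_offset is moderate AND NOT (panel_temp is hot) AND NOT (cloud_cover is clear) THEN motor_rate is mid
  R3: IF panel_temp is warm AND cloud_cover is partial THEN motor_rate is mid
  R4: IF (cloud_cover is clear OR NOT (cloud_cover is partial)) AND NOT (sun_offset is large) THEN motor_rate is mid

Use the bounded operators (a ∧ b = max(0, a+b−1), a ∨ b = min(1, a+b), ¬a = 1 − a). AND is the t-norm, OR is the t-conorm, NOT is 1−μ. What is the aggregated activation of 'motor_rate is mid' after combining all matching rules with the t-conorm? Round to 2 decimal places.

R1: warm=0.10 → w = 0.10
R2: moderate=0.63, ¬hot=1−0.43=0.57, ¬clear=1−0.28=0.72; AND[max(0, a+b−1)] → w = 0.00
R3: warm=0.10, partial=0.78; AND[max(0, a+b−1)] → w = 0.00
R4: (clear=0.28 OR ¬partial=1−0.78=0.22) = 0.50; AND[max(0, a+b−1)] with ¬large=1−0.44=0.56 → w = 0.06
Rules with consequent 'mid': {R2, R3, R4} → strengths 0.00, 0.00, 0.06
Aggregate via t-conorm [min(1, a+b)]: 0.06

0.06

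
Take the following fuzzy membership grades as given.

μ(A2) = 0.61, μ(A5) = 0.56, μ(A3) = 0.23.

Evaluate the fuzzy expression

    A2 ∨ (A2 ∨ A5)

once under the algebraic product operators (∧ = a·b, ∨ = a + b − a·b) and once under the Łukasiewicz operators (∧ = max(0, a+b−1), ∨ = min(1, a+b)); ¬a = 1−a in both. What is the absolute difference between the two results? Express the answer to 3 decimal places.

0.067

Under algebraic product:
  A2 ∨ A5 = a + b − a·b on (0.6100, 0.5600) = 0.8284
  A2 ∨ (A2 ∨ A5) = a + b − a·b on (0.6100, 0.8284) = 0.9331
  → value = 0.9331
Under Łukasiewicz:
  A2 ∨ A5 = min(1, a+b) on (0.61, 0.56) = 1.00
  A2 ∨ (A2 ∨ A5) = min(1, a+b) on (0.61, 1.00) = 1.00
  → value = 1.0000
|0.9331 − 1.0000| = 0.067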